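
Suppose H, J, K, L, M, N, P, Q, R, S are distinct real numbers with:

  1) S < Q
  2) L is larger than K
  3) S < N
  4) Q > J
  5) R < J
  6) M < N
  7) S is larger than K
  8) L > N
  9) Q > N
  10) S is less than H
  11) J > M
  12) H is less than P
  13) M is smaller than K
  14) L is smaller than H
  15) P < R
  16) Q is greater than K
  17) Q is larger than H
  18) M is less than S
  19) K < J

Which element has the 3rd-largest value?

R

Piecing the relations together gives one ordering: M < K < S < N < L < H < P < R < J < Q.
The 3rd largest is R.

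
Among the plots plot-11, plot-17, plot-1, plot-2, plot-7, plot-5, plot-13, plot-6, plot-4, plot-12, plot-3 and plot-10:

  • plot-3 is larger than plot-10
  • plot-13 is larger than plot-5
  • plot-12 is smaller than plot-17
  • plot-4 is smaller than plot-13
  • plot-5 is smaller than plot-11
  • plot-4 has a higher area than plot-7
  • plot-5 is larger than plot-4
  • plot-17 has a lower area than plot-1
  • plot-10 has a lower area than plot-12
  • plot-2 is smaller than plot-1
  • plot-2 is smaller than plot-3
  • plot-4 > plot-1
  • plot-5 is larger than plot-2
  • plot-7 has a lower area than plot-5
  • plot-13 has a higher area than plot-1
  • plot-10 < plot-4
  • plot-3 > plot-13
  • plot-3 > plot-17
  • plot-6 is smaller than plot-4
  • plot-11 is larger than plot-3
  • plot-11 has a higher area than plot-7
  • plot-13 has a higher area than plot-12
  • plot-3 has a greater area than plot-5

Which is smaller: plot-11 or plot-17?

Chaining the given relations: plot-17 < plot-1 < plot-4 < plot-5 < plot-13 < plot-3 < plot-11.
So plot-17 < plot-11; plot-17 is the smaller of the two.

plot-17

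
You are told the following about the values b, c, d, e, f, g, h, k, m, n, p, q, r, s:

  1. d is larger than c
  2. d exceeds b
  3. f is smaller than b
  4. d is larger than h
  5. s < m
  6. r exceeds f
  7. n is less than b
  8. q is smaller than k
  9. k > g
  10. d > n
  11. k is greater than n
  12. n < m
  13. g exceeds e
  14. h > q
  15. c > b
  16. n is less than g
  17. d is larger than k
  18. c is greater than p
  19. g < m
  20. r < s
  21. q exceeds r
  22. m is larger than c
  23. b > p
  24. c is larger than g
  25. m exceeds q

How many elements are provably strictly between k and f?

2

The relations place f below k. An element lies strictly between them when it is forced above f and also forced below k.
Above f: {r, s, q, h, b, c, d, m}. Below k: {r, n, e, g, q}.
Intersection: {r, q} — 2.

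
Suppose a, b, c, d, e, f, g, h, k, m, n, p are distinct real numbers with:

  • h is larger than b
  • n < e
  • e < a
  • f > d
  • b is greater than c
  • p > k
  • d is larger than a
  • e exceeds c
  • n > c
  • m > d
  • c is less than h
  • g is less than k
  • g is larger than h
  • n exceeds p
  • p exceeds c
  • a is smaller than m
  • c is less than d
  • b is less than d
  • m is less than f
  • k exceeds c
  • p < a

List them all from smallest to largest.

Each adjacent pair is fixed by a given relation: c < b; b < h; h < g; g < k; k < p; p < n; n < e; e < a; a < d; d < m; m < f. Chaining them end to end gives the full order.

c < b < h < g < k < p < n < e < a < d < m < f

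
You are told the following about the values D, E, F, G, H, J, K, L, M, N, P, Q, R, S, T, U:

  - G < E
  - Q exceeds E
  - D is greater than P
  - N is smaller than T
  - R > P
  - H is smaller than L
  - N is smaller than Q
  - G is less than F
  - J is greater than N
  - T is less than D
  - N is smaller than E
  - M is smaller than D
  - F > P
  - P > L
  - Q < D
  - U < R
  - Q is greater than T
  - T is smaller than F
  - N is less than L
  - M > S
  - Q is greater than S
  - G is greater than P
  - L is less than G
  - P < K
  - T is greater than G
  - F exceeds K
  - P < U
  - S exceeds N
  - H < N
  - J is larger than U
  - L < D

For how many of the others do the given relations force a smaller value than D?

10

Directly below D: L, P, T, M, Q.
One step further: H, N, S, G, E (10 so far).
No other element is forced below D by the given relations, so the count is 10.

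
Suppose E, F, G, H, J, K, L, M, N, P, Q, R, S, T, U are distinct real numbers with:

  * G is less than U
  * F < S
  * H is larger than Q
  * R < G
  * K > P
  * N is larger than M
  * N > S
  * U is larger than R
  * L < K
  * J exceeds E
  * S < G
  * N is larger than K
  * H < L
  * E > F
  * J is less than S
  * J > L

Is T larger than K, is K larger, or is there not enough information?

Following every chain through T: nothing is chained to T.
K is not reached, and no chain runs the other way from K to T.
So the given relations leave the order of T and K undetermined.

undetermined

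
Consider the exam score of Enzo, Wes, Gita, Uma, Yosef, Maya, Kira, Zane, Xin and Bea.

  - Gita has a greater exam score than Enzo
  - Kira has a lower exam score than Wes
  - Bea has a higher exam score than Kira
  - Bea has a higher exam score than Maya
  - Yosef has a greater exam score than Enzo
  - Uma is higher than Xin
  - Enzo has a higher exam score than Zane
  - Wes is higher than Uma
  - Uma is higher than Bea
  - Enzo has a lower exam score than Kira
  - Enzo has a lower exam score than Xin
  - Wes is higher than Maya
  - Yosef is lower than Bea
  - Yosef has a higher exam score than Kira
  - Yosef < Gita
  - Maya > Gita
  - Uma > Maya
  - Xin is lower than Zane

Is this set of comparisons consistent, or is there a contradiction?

inconsistent

Chaining the given relations yields Xin < Zane < Enzo, so Xin < Enzo. But one relation states Enzo < Xin. These cannot both hold.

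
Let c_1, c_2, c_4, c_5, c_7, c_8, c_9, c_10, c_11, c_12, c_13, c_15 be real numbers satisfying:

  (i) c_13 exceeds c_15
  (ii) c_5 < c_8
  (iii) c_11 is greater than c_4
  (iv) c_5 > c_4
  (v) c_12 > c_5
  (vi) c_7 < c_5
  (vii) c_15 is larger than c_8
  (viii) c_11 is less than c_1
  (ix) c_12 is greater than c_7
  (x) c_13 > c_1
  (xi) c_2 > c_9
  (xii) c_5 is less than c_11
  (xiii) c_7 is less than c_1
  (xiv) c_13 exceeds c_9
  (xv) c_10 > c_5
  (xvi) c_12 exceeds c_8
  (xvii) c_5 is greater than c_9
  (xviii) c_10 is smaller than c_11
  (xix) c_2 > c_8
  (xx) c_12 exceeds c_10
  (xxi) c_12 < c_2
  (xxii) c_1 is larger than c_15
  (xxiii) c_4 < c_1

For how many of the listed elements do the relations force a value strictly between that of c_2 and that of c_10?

The relations place c_10 below c_2. An element lies strictly between them when it is forced above c_10 and also forced below c_2.
Above c_10: {c_12, c_11, c_1, c_13}. Below c_2: {c_4, c_9, c_7, c_5, c_8, c_12}.
Intersection: {c_12} — 1.

1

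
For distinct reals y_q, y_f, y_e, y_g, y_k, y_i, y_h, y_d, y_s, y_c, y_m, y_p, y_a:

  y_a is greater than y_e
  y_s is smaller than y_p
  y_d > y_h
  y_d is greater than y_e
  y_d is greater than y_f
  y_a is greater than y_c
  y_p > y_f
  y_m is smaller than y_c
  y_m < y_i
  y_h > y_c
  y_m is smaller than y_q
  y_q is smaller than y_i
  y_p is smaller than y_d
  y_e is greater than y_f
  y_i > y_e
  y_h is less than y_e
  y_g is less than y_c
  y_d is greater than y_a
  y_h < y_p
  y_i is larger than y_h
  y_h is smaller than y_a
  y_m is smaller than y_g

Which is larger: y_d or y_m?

y_d

y_m < y_g and y_g < y_c give y_m < y_c.
With y_c < y_h: y_m < y_g < y_c < y_h.
With y_h < y_e: y_m < y_g < y_c < y_h < y_e.
With y_e < y_d: y_m < y_g < y_c < y_h < y_e < y_d.
So y_m < y_d; y_d is the larger of the two.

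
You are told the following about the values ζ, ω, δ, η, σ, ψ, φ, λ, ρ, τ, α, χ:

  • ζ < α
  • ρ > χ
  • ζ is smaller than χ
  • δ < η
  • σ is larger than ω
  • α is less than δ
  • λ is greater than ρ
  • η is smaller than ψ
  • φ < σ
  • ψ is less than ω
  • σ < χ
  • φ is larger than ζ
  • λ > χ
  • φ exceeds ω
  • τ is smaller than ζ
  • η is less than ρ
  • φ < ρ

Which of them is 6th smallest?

ψ

The consecutive relations fix a unique order: τ < ζ < α < δ < η < ψ < ω < φ < σ < χ < ρ < λ.
Counting 6 from the smallest end gives ψ.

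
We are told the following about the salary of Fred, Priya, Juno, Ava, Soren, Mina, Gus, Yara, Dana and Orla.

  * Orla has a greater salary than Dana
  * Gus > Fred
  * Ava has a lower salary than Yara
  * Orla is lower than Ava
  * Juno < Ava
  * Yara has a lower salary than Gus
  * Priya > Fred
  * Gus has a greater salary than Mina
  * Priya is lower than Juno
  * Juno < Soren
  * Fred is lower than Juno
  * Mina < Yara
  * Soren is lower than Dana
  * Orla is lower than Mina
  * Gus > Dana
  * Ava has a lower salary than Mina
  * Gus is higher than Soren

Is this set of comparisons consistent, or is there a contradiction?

consistent

Every relation is compatible with Fred < Priya < Juno < Soren < Dana < Orla < Ava < Mina < Yara < Gus; the set is consistent.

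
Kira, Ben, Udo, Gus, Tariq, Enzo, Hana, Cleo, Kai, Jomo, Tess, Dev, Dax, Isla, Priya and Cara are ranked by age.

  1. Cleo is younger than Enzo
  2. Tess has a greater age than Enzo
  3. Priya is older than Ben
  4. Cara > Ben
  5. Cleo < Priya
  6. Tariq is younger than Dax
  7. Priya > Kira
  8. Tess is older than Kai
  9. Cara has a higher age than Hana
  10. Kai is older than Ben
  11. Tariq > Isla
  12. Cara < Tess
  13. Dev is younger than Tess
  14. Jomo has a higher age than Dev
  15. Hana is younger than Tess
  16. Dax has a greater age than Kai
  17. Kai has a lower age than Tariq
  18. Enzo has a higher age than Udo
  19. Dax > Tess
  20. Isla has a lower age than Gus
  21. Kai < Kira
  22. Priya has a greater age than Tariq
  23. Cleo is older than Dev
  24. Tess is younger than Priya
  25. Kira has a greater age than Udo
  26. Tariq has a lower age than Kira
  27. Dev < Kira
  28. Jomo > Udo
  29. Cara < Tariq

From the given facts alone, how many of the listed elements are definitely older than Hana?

From Hana the given relations immediately reach Cara, Tess.
From those, Tariq, Dax, Priya — 5 in total.
From those, Kira — 6 in total.
Nothing else is reachable above Hana; 6 in all.

6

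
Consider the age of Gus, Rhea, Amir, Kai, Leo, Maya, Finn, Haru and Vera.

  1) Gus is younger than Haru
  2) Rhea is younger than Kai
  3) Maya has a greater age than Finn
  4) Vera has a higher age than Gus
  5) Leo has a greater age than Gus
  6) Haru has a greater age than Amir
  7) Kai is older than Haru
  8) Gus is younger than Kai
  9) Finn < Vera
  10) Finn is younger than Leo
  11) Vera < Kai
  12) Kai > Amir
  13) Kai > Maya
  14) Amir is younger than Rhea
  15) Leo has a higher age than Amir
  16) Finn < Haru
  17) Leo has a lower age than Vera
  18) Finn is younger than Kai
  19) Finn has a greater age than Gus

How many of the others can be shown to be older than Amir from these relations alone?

5

From Amir the given relations immediately reach Rhea, Leo, Haru, Kai.
From those, Vera — 5 in total.
No other element is forced above Amir by the given relations, so the count is 5.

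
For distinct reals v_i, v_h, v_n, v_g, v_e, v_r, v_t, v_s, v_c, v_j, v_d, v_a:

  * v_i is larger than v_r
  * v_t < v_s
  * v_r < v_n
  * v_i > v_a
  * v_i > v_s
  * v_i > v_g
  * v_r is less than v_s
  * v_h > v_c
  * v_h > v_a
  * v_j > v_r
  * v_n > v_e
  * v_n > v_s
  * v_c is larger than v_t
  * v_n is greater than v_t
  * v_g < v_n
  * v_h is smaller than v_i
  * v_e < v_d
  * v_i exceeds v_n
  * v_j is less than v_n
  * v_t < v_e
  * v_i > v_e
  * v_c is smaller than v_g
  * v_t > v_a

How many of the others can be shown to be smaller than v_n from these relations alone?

Directly below v_n: v_t, v_r, v_e, v_s, v_j, v_g.
One step further: v_a, v_c (8 so far).
No other element is forced below v_n by the given relations, so the count is 8.

8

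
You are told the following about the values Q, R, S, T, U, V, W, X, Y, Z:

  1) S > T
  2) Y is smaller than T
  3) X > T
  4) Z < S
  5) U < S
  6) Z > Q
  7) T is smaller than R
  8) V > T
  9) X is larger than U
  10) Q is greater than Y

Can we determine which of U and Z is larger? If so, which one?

Following every chain through U: above U we get X, S.
Z is not reached, and no chain runs the other way from Z to U.
So the given relations leave the order of U and Z undetermined.

undetermined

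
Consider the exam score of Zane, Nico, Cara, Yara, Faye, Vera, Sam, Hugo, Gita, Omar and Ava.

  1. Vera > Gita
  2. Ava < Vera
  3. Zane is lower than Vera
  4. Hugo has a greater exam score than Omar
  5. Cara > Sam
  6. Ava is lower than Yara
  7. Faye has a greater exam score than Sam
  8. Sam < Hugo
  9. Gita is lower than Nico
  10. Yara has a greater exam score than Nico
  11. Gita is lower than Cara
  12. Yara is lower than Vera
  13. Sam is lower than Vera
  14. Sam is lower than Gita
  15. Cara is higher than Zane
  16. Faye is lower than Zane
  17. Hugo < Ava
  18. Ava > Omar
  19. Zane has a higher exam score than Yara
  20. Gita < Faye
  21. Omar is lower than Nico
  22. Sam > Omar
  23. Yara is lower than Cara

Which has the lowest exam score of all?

Sam is not least since Omar < Sam; Hugo is not least since Omar < Hugo; Gita is not least since Sam < Gita; Nico is not least since Gita < Nico; Ava is not least since Omar < Ava; Faye is not least since Sam < Faye; Yara is not least since Ava < Yara; Zane is not least since Faye < Zane; Cara is not least since Zane < Cara; Vera is not least since Gita < Vera.
Only Omar has nothing below it, so Omar is the lowest exam score.

Omar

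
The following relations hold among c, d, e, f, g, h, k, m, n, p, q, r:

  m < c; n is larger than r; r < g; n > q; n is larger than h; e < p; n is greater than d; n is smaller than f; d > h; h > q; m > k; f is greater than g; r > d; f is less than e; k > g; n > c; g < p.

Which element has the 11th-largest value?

Piecing the relations together gives one ordering: q < h < d < r < g < k < m < c < n < f < e < p.
The 11th largest is h.

h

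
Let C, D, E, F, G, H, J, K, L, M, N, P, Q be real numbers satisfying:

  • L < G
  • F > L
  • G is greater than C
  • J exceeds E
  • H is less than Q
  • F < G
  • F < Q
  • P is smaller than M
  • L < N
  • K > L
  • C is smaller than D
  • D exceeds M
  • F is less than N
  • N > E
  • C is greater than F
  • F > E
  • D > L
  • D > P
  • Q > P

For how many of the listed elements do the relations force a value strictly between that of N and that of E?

Chaining upward from E reaches: F, J, C, D, G, Q.
Chaining downward from N reaches: L, F.
Strictly between E and N are those in both lists: F — 1 element.

1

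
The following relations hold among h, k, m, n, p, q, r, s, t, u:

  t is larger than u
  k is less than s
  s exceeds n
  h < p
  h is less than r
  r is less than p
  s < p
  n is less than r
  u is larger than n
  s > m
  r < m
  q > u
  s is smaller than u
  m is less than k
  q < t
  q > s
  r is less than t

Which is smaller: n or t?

Link the given pairs in sequence: n < r; r < m; m < k; k < s; s < u; u < q; q < t.
Chaining these gives n < r < m < k < s < u < q < t.
So n < t; n is the smaller of the two.

n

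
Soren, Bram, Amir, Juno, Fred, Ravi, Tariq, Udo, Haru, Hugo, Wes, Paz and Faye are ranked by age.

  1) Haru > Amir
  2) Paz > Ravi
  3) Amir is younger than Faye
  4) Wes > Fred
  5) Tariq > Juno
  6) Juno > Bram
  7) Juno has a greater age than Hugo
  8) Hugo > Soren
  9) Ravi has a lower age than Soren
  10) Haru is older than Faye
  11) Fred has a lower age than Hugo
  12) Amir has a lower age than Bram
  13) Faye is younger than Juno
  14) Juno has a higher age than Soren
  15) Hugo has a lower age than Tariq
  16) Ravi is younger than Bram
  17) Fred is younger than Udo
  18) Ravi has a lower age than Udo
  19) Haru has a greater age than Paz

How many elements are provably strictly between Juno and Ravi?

The relations place Ravi below Juno. An element lies strictly between them when it is forced above Ravi and also forced below Juno.
Above Ravi: {Bram, Paz, Haru, Soren, Hugo, Tariq, Udo}. Below Juno: {Amir, Faye, Fred, Bram, Soren, Hugo}.
Intersection: {Bram, Soren, Hugo} — 3.

3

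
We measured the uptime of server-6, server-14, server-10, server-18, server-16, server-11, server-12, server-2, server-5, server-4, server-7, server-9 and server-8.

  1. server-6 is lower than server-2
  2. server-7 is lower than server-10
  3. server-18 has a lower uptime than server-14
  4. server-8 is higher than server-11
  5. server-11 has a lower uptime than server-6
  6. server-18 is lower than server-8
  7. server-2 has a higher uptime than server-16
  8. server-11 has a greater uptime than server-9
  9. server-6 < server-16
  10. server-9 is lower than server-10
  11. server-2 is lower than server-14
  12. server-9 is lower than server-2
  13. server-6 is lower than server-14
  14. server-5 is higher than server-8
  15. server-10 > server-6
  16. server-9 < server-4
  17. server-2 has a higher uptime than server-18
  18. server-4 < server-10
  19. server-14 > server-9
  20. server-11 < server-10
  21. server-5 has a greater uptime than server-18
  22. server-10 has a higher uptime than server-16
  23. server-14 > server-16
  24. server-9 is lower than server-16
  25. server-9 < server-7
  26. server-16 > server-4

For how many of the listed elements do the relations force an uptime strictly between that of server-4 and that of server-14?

2

Chaining upward from server-4 reaches: server-16, server-10, server-2.
Chaining downward from server-14 reaches: server-9, server-18, server-11, server-6, server-16, server-2.
Strictly between server-4 and server-14 are those in both lists: server-16, server-2 — 2 elements.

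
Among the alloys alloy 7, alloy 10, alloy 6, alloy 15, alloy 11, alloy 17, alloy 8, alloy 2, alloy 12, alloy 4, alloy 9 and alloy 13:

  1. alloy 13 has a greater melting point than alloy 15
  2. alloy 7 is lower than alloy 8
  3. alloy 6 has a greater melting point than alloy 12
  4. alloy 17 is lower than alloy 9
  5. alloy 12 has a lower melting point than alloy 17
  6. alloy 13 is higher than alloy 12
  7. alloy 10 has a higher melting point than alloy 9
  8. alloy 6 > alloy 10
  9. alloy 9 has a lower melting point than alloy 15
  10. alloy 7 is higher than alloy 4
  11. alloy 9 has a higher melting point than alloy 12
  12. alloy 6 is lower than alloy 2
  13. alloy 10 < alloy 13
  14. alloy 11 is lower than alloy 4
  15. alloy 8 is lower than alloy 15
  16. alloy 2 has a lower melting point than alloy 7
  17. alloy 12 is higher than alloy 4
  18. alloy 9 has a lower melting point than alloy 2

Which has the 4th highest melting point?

alloy 7

The consecutive relations fix a unique order: alloy 11 < alloy 4 < alloy 12 < alloy 17 < alloy 9 < alloy 10 < alloy 6 < alloy 2 < alloy 7 < alloy 8 < alloy 15 < alloy 13.
The 4th largest is alloy 7.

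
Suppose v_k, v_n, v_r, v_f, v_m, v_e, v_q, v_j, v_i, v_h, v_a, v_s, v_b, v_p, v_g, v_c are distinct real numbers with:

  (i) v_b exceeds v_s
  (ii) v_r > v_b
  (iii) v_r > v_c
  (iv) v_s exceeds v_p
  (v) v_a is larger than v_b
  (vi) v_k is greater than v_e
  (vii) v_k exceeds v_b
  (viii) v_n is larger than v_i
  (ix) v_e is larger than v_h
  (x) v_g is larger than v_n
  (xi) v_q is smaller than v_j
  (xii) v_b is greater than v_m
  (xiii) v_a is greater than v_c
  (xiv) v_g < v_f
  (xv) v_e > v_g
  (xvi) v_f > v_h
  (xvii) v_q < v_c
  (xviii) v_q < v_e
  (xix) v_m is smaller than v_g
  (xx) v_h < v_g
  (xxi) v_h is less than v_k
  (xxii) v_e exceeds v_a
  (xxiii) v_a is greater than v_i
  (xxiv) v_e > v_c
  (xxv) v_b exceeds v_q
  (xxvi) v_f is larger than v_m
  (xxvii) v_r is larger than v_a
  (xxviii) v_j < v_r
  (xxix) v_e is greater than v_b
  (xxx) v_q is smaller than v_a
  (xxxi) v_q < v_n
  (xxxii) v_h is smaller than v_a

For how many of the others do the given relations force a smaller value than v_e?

From v_e the given relations immediately reach v_q, v_h, v_c, v_g, v_b, v_a.
From those, v_i, v_s, v_m, v_n — 10 in total.
From those, v_p — 11 in total.
Nothing else is reachable below v_e; 11 in all.

11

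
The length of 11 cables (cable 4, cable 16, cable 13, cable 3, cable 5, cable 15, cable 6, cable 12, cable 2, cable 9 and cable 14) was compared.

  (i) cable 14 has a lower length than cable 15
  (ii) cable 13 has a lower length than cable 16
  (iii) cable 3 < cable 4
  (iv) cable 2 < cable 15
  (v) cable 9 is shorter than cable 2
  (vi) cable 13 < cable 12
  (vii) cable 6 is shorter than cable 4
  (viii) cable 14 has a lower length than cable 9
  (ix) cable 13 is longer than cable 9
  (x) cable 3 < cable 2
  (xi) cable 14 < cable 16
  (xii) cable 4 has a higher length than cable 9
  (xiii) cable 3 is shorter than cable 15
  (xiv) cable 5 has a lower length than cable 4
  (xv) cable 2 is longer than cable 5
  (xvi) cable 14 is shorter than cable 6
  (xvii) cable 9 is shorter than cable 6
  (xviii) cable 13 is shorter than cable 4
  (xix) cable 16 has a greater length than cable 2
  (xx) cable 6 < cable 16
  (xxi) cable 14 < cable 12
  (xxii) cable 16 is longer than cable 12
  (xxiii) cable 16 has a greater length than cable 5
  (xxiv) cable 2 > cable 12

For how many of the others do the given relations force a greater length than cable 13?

Directly above cable 13: cable 12, cable 4, cable 16.
One step further: cable 2 (4 so far).
One step further: cable 15 (5 so far).
Nothing else is reachable above cable 13; 5 in all.

5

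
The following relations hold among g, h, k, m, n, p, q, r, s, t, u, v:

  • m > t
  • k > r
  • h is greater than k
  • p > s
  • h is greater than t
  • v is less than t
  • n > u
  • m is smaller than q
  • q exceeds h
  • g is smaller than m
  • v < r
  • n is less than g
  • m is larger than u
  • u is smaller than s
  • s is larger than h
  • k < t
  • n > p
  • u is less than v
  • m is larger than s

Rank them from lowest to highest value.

Each adjacent pair is fixed by a given relation: u < v; v < r; r < k; k < t; t < h; h < s; s < p; p < n; n < g; g < m; m < q. Chaining them end to end gives the full order.

u < v < r < k < t < h < s < p < n < g < m < q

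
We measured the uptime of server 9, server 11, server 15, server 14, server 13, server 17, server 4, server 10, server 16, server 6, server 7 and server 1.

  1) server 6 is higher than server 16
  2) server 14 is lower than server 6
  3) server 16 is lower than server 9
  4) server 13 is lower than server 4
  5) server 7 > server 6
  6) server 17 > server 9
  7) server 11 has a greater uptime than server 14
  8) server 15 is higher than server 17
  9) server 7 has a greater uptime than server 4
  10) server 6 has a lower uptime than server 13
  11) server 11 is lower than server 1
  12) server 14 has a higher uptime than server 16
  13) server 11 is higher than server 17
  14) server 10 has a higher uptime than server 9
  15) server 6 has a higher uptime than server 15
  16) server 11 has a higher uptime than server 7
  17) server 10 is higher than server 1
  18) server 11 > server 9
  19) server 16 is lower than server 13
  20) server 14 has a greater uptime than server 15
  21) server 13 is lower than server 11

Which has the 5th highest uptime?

The consecutive relations fix a unique order: server 16 < server 9 < server 17 < server 15 < server 14 < server 6 < server 13 < server 4 < server 7 < server 11 < server 1 < server 10.
The 5th largest is server 4.

server 4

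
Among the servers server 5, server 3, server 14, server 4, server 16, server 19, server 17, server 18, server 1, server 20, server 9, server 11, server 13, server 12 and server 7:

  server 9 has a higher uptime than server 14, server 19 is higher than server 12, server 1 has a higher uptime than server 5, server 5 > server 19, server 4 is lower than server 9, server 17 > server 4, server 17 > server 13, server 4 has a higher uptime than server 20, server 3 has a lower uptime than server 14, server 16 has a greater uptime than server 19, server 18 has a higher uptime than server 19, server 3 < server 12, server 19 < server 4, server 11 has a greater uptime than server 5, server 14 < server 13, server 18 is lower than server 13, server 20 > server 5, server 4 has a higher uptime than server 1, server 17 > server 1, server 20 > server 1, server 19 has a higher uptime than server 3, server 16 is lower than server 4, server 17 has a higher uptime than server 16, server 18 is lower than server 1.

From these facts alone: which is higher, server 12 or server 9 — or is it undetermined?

server 9

Chaining the given relations: server 12 < server 19 < server 18 < server 1 < server 20 < server 4 < server 9.
So server 9 is higher.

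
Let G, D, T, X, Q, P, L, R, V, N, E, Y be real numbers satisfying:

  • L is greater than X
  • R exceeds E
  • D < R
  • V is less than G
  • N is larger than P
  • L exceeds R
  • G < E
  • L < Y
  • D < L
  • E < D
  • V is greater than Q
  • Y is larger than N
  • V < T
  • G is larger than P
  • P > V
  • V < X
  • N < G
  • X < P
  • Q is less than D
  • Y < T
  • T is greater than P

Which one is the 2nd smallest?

V

Chaining the given pairs: Q < V < X < P < N < G < E < D < R < L < Y < T.
Counting 2 from the smallest end gives V.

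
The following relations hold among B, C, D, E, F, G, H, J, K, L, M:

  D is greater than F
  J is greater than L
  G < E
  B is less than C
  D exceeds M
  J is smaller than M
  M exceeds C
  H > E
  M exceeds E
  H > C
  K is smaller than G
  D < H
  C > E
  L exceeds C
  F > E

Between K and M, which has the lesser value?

K

K < G and G < E give K < E.
With E < C: K < G < E < C.
Then C < L extends the chain to L.
Then L < J extends the chain to J.
With J < M: K < G < E < C < L < J < M.
So K < M; K is the smaller of the two.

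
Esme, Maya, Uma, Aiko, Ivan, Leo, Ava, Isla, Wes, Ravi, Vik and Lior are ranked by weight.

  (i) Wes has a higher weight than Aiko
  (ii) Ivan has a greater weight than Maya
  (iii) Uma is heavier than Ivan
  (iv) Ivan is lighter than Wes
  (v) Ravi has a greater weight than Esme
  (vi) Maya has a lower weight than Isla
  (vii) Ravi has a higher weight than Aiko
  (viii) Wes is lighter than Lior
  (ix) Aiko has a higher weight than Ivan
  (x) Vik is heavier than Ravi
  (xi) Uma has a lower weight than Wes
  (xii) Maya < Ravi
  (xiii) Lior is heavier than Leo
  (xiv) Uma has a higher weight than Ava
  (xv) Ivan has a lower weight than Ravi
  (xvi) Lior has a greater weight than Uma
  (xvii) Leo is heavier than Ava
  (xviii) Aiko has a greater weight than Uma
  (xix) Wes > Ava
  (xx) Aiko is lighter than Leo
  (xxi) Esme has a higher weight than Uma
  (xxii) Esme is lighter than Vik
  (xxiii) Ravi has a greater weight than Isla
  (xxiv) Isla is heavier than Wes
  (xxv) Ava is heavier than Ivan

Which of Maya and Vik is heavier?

Link the given pairs in sequence: Maya < Ivan; Ivan < Ava; Ava < Uma; Uma < Wes; Wes < Isla; Isla < Ravi; Ravi < Vik.
Chaining these gives Maya < Ivan < Ava < Uma < Wes < Isla < Ravi < Vik.
So Maya < Vik; Vik is the heavier of the two.

Vik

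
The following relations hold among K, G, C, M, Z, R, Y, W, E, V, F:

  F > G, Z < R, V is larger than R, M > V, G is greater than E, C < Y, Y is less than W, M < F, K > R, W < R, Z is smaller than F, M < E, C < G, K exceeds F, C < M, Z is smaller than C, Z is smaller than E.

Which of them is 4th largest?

E

Piecing the relations together gives one ordering: Z < C < Y < W < R < V < M < E < G < F < K.
The 4th largest is E.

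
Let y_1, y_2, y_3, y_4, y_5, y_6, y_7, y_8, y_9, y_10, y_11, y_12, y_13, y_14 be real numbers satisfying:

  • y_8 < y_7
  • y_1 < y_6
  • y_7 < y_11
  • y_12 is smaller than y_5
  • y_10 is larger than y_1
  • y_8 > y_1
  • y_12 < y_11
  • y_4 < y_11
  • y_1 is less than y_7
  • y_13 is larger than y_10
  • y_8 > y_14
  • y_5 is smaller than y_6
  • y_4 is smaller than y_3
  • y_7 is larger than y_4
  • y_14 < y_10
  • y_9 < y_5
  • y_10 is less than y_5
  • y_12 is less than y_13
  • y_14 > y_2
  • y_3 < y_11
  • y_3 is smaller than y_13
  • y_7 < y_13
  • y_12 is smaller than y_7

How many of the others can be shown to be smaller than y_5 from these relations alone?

6

The elements the relations force below y_5 are y_2, y_14, y_1, y_9, y_12, y_10 — no chain reaches any other.
That is 6.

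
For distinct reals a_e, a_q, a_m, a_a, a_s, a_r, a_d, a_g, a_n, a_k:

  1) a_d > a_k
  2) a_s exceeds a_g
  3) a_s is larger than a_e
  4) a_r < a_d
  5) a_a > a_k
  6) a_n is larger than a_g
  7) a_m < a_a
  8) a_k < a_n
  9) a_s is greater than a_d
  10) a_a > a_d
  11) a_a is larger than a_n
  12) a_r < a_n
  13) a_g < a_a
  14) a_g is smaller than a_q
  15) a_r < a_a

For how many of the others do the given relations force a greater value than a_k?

4

Directly above a_k: a_d, a_n, a_a.
One step further: a_s (4 so far).
No other element is forced above a_k by the given relations, so the count is 4.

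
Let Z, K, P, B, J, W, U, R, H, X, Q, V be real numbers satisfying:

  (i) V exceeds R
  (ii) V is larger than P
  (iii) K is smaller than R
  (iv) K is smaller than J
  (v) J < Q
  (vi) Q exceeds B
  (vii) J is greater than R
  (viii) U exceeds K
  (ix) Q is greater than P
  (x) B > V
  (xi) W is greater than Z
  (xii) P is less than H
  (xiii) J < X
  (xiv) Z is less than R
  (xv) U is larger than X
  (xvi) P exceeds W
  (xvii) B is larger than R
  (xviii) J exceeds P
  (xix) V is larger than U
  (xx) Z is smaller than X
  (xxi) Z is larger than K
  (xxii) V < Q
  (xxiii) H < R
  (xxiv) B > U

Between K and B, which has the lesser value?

K < Z and Z < W give K < W.
With W < P: K < Z < W < P.
Then P < H extends the chain to H.
Then H < R extends the chain to R.
With R < J: K < Z < W < P < H < R < J.
With J < X: K < Z < W < P < H < R < J < X.
With X < U: K < Z < W < P < H < R < J < X < U.
With U < V: K < Z < W < P < H < R < J < X < U < V.
Then V < B extends the chain to B.
So K < B; K is the smaller of the two.

K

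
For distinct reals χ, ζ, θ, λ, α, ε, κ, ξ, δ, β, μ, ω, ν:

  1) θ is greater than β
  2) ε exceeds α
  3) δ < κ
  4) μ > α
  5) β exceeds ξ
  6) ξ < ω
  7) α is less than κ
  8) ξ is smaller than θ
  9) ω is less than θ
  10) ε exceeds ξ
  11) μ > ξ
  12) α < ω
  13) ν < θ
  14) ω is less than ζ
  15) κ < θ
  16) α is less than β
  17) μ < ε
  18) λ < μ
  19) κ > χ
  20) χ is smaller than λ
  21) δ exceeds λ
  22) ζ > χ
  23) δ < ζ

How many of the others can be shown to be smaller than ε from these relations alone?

5

From ε the given relations immediately reach α, ξ, μ.
From those, λ — 4 in total.
From those, χ — 5 in total.
Nothing else is reachable below ε; 5 in all.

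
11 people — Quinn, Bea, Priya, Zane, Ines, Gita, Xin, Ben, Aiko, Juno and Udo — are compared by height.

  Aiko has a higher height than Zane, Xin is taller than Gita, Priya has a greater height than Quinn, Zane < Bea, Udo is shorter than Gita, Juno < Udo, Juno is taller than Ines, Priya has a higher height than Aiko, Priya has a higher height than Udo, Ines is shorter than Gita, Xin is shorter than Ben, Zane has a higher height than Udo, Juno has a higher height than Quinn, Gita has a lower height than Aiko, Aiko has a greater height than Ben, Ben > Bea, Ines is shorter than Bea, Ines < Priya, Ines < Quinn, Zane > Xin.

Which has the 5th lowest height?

Gita

Chaining the given pairs: Ines < Quinn < Juno < Udo < Gita < Xin < Zane < Bea < Ben < Aiko < Priya.
Counting 5 from the smallest end gives Gita.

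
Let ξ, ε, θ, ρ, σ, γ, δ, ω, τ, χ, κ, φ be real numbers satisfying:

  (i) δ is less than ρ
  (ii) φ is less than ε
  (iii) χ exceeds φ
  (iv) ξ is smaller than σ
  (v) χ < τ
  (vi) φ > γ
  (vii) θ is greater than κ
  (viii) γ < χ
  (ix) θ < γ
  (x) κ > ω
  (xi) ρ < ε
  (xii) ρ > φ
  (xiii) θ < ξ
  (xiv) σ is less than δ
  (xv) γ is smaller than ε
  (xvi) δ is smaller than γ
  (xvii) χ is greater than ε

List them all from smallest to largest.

Nothing is placed below ω, so it is least; from there ω < κ; κ < θ; θ < ξ; ξ < σ; σ < δ; δ < γ; γ < φ; φ < ρ; ρ < ε; ε < χ; χ < τ, each given directly.

ω < κ < θ < ξ < σ < δ < γ < φ < ρ < ε < χ < τ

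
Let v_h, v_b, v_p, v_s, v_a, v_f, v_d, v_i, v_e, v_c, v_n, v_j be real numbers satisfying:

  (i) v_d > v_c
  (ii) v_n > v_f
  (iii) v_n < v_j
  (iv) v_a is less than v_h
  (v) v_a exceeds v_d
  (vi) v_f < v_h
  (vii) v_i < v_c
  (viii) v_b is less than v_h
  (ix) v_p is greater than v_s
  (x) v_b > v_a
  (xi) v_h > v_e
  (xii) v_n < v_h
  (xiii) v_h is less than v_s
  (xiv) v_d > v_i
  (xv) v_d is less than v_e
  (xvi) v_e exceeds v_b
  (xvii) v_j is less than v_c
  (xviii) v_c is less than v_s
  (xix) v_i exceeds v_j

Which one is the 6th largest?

v_a

Chaining the given pairs: v_f < v_n < v_j < v_i < v_c < v_d < v_a < v_b < v_e < v_h < v_s < v_p.
Counting 6 from the largest end gives v_a.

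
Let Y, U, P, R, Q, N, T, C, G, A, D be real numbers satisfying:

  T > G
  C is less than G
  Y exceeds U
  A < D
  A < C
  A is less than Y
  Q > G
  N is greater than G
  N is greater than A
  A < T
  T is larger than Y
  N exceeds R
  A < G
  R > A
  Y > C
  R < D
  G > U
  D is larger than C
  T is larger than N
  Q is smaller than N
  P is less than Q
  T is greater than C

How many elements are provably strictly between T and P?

Chaining upward from P reaches: Q, N.
Chaining downward from T reaches: A, C, R, U, G, Q, Y, N.
Strictly between P and T are those in both lists: Q, N — 2 elements.

2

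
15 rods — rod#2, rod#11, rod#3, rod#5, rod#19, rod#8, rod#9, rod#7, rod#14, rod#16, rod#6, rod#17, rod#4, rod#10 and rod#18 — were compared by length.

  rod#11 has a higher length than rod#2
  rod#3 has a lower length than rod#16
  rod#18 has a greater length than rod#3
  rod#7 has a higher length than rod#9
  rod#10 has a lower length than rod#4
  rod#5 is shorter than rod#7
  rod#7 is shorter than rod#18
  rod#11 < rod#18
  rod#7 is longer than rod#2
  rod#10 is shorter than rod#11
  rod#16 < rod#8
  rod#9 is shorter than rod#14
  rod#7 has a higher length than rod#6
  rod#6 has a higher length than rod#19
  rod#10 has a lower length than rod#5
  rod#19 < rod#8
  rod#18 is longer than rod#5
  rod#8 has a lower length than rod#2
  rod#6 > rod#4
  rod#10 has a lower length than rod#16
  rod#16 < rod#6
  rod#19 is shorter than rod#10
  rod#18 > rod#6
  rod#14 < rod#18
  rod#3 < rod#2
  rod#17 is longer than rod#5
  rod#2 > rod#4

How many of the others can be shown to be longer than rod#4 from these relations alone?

From rod#4 the given relations immediately reach rod#6, rod#2.
From those, rod#11, rod#7, rod#18 — 5 in total.
Nothing else is reachable above rod#4; 5 in all.

5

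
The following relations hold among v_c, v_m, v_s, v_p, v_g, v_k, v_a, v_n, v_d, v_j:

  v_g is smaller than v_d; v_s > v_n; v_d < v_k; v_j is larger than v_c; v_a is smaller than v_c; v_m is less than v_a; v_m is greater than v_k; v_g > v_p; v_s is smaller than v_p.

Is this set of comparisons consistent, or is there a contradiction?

consistent

Every relation is compatible with v_n < v_s < v_p < v_g < v_d < v_k < v_m < v_a < v_c < v_j; the set is consistent.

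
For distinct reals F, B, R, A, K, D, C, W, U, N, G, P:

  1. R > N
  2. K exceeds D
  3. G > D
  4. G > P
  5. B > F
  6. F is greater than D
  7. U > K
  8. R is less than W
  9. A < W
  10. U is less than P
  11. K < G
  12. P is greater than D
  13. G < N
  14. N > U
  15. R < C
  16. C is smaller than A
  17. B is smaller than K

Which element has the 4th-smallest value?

K

The consecutive relations fix a unique order: D < F < B < K < U < P < G < N < R < C < A < W.
The 4th smallest is K.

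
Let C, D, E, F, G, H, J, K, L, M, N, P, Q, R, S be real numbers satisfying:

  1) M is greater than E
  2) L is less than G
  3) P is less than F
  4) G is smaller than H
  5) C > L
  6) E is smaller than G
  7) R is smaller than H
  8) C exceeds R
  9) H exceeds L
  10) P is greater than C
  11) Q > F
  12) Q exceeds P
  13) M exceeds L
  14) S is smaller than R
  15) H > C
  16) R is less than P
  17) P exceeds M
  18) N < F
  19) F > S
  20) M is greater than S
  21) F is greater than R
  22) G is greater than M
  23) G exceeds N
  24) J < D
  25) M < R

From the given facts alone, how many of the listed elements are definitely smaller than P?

From P the given relations immediately reach M, R, C.
From those, E, S, L — 6 in total.
No other element is forced below P by the given relations, so the count is 6.

6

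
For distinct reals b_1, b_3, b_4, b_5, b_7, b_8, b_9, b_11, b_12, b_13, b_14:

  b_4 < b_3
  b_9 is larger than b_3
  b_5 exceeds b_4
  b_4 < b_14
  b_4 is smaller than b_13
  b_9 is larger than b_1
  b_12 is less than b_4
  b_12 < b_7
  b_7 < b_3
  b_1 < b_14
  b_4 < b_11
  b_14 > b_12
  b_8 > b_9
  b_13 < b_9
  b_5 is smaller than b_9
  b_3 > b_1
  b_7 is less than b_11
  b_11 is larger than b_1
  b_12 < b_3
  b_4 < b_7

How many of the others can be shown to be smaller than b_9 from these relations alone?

The elements the relations force below b_9 are b_12, b_1, b_4, b_7, b_13, b_5, b_3 — no chain reaches any other.
That is 7.

7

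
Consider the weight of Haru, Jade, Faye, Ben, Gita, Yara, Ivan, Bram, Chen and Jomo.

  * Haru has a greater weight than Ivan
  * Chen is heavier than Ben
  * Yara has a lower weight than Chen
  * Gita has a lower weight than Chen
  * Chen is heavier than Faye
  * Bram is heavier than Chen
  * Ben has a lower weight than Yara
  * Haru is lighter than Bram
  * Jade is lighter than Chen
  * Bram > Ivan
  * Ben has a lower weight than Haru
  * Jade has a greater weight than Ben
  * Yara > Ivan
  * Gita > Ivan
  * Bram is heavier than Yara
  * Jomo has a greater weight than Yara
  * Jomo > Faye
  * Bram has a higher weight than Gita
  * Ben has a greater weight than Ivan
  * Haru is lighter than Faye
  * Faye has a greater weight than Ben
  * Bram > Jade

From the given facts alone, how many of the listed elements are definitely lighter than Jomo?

The elements the relations force below Jomo are Ivan, Ben, Haru, Faye, Yara — no chain reaches any other.
That is 5.

5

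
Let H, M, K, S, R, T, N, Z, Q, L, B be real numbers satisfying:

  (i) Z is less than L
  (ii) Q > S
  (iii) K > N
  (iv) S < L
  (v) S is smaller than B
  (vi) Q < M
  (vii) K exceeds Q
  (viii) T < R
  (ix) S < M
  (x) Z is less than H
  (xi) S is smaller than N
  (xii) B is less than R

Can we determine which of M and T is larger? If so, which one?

Following every chain through T: above T we get R.
M is not reached, and no chain runs the other way from M to T.
So the given relations leave the order of T and M undetermined.

undetermined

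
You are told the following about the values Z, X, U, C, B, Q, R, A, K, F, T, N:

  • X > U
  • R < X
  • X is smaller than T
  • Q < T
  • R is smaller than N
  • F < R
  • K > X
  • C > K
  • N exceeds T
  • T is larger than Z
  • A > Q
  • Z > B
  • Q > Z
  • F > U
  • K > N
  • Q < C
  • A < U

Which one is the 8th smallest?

Chaining the given pairs: B < Z < Q < A < U < F < R < X < T < N < K < C.
The 8th smallest is X.

X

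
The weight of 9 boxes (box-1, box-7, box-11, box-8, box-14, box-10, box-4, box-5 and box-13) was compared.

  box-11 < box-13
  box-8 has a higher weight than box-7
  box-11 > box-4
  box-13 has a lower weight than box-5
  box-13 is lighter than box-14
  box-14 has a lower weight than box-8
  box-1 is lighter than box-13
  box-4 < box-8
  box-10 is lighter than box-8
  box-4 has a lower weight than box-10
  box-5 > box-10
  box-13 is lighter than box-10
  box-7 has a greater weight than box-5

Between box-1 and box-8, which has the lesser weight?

box-1

box-1 < box-13 < box-10 < box-5 < box-7 < box-8, by transitivity through box-13, box-10, box-5, box-7.
So box-1 < box-8; box-1 is the lighter of the two.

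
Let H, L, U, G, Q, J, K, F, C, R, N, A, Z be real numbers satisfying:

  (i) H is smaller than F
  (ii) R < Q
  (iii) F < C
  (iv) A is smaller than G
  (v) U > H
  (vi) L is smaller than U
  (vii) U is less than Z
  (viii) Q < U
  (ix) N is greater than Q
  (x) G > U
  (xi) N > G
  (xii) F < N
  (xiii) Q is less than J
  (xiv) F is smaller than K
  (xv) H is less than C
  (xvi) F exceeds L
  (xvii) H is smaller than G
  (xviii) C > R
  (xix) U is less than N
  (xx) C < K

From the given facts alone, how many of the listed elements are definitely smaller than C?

From C the given relations immediately reach R, H, F.
From those, L — 4 in total.
No other element is forced below C by the given relations, so the count is 4.

4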